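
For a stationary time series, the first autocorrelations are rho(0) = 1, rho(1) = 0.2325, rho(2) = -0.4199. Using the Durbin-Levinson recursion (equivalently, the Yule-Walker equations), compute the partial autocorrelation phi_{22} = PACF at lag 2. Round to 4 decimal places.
\phi_{22} = -0.5010

The PACF at lag k is phi_{kk}, the last component of the solution
to the Yule-Walker system G_k phi = r_k where
  (G_k)_{ij} = rho(|i - j|), (r_k)_i = rho(i), i,j = 1..k.
Equivalently, Durbin-Levinson gives phi_{kk} iteratively:
  phi_{11} = rho(1)
  phi_{kk} = [rho(k) - sum_{j=1..k-1} phi_{k-1,j} rho(k-j)]
            / [1 - sum_{j=1..k-1} phi_{k-1,j} rho(j)],
  phi_{k,j} = phi_{k-1,j} - phi_{kk} phi_{k-1,k-j},  j = 1..k-1.
Step k = 1:
  phi_11 = rho(1) = 0.2325.
Step k = 2:
  phi_22 = [rho(2) - phi_11 rho(1)] / [1 - phi_11 rho(1)] = [-0.4199 - (0.2325)(0.2325)] / [1 - (0.2325)(0.2325)]
         = -0.47395625 / 0.94594375 = -0.501.
Therefore phi_{22} = -0.5010.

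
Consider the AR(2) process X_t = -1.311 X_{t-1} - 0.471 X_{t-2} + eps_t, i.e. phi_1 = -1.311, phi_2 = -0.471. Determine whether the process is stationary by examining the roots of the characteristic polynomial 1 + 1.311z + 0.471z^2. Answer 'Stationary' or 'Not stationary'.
\text{Stationary}

The AR(p) characteristic polynomial is P(z) = 1 + 1.311z + 0.471z^2.
Stationarity requires all roots to lie outside the unit circle, i.e. |z| > 1 for every root.
Set 1 + (1.311) z + (0.471) z^2 = 0, i.e. a z^2 + b z + c = 0 with a = 0.471, b = 1.311, c = 1.
Discriminant D = b^2 - 4ac = (1.311)^2 - 4*(0.471)*1 = 1.718721 - (1.884) = -0.165279.
D < 0, so the roots are the complex-conjugate pair z = (-b +/- i sqrt(-D)) / (2a) = -1.3917 +/- 0.4316i.
For a conjugate pair |z|^2 = z * conj(z) = (product of roots) = c/a = 1/(0.471) = 2.123142, so |z| = sqrt(2.123142) = 1.4571 for both roots.
Moduli of all roots: 1.4571, 1.4571.
All moduli strictly greater than 1? Yes.
Verdict: Stationary.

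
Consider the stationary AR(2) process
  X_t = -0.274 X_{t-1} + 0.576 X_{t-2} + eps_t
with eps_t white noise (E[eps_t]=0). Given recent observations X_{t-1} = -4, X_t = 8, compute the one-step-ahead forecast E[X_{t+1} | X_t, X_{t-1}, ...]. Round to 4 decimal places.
E[X_{t+1} \mid \mathcal F_t] = -4.4960

For an AR(p) model X_t = c + sum_i phi_i X_{t-i} + eps_t, the
one-step-ahead conditional mean is
  E[X_{t+1} | X_t, ...] = c + sum_i phi_i X_{t+1-i}.
Substitute known values:
  E[X_{t+1} | ...] = (-0.274) * (8) + (0.576) * (-4)
                   = -4.4960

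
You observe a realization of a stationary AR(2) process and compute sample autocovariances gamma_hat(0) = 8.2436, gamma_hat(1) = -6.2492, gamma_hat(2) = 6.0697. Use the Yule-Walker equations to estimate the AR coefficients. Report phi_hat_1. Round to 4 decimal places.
\hat\phi_{1} = -0.4700

The Yule-Walker equations for an AR(p) process read, in matrix form,
  Gamma_p phi = r_p,   with   (Gamma_p)_{ij} = gamma(|i - j|),
                       (r_p)_i = gamma(i),   i,j = 1..p.
Substitute the sample gammas (Toeplitz matrix and right-hand side of size 2):
  Gamma_p = [[8.2436, -6.2492], [-6.2492, 8.2436]]
  r_p     = [-6.2492, 6.0697]
Written out:
  8.2436 phi_1 - 6.2492 phi_2 = -6.2492
  -6.2492 phi_1 + 8.2436 phi_2 = 6.0697
Solve by Cramer's rule:
  det = gamma(0)^2 - gamma(1)^2 = (8.2436)^2 - (-6.2492)^2 = 67.95694096 - 39.05250064 = 28.90444032
  phi_hat_1 = [gamma(1) gamma(0) - gamma(1) gamma(2)] / det = [(-6.2492)(8.2436) - (-6.2492)(6.0697)] / 28.90444032 = -13.58513588 / 28.90444032 = -0.47
  phi_hat_2 = [gamma(0) gamma(2) - gamma(1)^2] / det = [(8.2436)(6.0697) - (-6.2492)^2] / 28.90444032 = 10.98367828 / 28.90444032 = 0.38
So phi_hat = [-0.4700, 0.3800].
Therefore phi_hat_1 = -0.4700.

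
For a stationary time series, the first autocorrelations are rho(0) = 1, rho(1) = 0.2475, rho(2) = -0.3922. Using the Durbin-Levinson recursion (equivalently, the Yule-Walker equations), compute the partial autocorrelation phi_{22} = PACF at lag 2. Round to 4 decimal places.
\phi_{22} = -0.4830

The PACF at lag k is phi_{kk}, the last component of the solution
to the Yule-Walker system G_k phi = r_k where
  (G_k)_{ij} = rho(|i - j|), (r_k)_i = rho(i), i,j = 1..k.
Equivalently, Durbin-Levinson gives phi_{kk} iteratively:
  phi_{11} = rho(1)
  phi_{kk} = [rho(k) - sum_{j=1..k-1} phi_{k-1,j} rho(k-j)]
            / [1 - sum_{j=1..k-1} phi_{k-1,j} rho(j)],
  phi_{k,j} = phi_{k-1,j} - phi_{kk} phi_{k-1,k-j},  j = 1..k-1.
Step k = 1:
  phi_11 = rho(1) = 0.2475.
Step k = 2:
  phi_22 = [rho(2) - phi_11 rho(1)] / [1 - phi_11 rho(1)] = [-0.3922 - (0.2475)(0.2475)] / [1 - (0.2475)(0.2475)]
         = -0.45345625 / 0.93874375 = -0.483.
Therefore phi_{22} = -0.4830.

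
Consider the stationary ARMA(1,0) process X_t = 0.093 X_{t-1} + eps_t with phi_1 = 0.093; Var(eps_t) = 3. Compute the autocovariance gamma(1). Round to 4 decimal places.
\gamma(1) = 0.2814

Multiply the model equation by X_{t-k} and take expectations. With theta_0 = psi_0 = 1 and psi_j the MA(infinity) weights, this gives
  gamma(k) - sum_i phi_i gamma(k-i) = c_k,
  c_k = sigma^2 * sum_{j=k..q} theta_j psi_{j-k}   (c_k = 0 for k > q),
using gamma(-m) = gamma(m).
Pure AR (q = 0): c_0 = sigma^2 = 3, c_k = 0 for k >= 1.
Equations for k = 0 and k = 1 (AR order 1):
  gamma(0) = phi_1 gamma(1) + c_0
  gamma(1) = phi_1 gamma(0) + c_1
Substituting the second into the first: gamma(0) (1 - phi_1^2) = c_0 + phi_1 c_1, so
  gamma(0) = c_0 / (1 - phi_1^2) = 3 / (1 - (0.093)^2) = 3 / 0.991351 = 3.026173.
  gamma(1) = phi_1 gamma(0) = (0.093)(3.026173) = 0.281434.
Therefore gamma(1) = 0.2814 (to 4 decimal places).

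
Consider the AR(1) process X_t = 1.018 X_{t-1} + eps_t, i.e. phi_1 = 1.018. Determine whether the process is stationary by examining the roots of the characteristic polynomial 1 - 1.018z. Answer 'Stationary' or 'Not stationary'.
\text{Not stationary}

The AR(p) characteristic polynomial is P(z) = 1 - 1.018z.
Stationarity requires all roots to lie outside the unit circle, i.e. |z| > 1 for every root.
This is linear in z: 1 + (-1.018) z = 0  =>  z = -1/(-1.018) = 0.982318,  |z| = 0.982318.
Moduli of all roots: 0.9823.
All moduli strictly greater than 1? No.
Verdict: Not stationary.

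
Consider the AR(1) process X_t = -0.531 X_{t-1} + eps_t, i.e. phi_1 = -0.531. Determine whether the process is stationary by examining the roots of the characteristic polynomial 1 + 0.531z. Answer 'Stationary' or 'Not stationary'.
\text{Stationary}

The AR(p) characteristic polynomial is P(z) = 1 + 0.531z.
Stationarity requires all roots to lie outside the unit circle, i.e. |z| > 1 for every root.
This is linear in z: 1 + (0.531) z = 0  =>  z = -1/(0.531) = -1.883239,  |z| = 1.883239.
Moduli of all roots: 1.8832.
All moduli strictly greater than 1? Yes.
Verdict: Stationary.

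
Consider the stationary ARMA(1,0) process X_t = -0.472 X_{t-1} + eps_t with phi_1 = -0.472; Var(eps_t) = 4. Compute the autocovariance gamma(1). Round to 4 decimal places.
\gamma(1) = -2.4292

Multiply the model equation by X_{t-k} and take expectations. With theta_0 = psi_0 = 1 and psi_j the MA(infinity) weights, this gives
  gamma(k) - sum_i phi_i gamma(k-i) = c_k,
  c_k = sigma^2 * sum_{j=k..q} theta_j psi_{j-k}   (c_k = 0 for k > q),
using gamma(-m) = gamma(m).
Pure AR (q = 0): c_0 = sigma^2 = 4, c_k = 0 for k >= 1.
Equations for k = 0 and k = 1 (AR order 1):
  gamma(0) = phi_1 gamma(1) + c_0
  gamma(1) = phi_1 gamma(0) + c_1
Substituting the second into the first: gamma(0) (1 - phi_1^2) = c_0 + phi_1 c_1, so
  gamma(0) = c_0 / (1 - phi_1^2) = 4 / (1 - (-0.472)^2) = 4 / 0.777216 = 5.146574.
  gamma(1) = phi_1 gamma(0) = (-0.472)(5.146574) = -2.429183.
Therefore gamma(1) = -2.4292 (to 4 decimal places).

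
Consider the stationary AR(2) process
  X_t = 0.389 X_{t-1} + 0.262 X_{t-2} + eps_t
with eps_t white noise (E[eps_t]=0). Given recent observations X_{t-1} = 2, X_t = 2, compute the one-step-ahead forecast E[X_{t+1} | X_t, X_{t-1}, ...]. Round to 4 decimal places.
E[X_{t+1} \mid \mathcal F_t] = 1.3020

For an AR(p) model X_t = c + sum_i phi_i X_{t-i} + eps_t, the
one-step-ahead conditional mean is
  E[X_{t+1} | X_t, ...] = c + sum_i phi_i X_{t+1-i}.
Substitute known values:
  E[X_{t+1} | ...] = (0.389) * (2) + (0.262) * (2)
                   = 1.3020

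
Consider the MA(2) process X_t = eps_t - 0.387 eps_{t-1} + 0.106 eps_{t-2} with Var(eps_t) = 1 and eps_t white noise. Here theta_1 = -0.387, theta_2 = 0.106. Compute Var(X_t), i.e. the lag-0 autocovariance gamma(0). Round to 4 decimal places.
\gamma(0) = 1.1610

For an MA(q) process X_t = eps_t + sum_i theta_i eps_{t-i} with
Var(eps_t) = sigma^2, the variance is
  gamma(0) = sigma^2 * (1 + sum_i theta_i^2).
  sum_i theta_i^2 = (-0.387)^2 + (0.106)^2 = 0.149769 + 0.011236 = 0.161005.
  gamma(0) = 1 * (1 + 0.161005) = 1 * 1.161005 = 1.161005, which rounds to 1.1610.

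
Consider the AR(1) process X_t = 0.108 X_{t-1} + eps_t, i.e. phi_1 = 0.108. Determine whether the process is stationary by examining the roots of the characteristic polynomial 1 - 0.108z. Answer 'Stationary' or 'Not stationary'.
\text{Stationary}

The AR(p) characteristic polynomial is P(z) = 1 - 0.108z.
Stationarity requires all roots to lie outside the unit circle, i.e. |z| > 1 for every root.
This is linear in z: 1 + (-0.108) z = 0  =>  z = -1/(-0.108) = 9.259259,  |z| = 9.259259.
Moduli of all roots: 9.2593.
All moduli strictly greater than 1? Yes.
Verdict: Stationary.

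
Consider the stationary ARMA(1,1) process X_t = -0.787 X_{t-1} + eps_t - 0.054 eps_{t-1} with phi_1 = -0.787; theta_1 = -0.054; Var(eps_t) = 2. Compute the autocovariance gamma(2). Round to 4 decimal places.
\gamma(2) = 3.6255

Multiply the model equation by X_{t-k} and take expectations. With theta_0 = psi_0 = 1 and psi_j the MA(infinity) weights, this gives
  gamma(k) - sum_i phi_i gamma(k-i) = c_k,
  c_k = sigma^2 * sum_{j=k..q} theta_j psi_{j-k}   (c_k = 0 for k > q),
using gamma(-m) = gamma(m).
psi-weights needed (psi_j = theta_j + sum_i phi_i psi_{j-i}):
  psi_1 = theta_1 + phi_1 = -0.054 + (-0.787) = -0.841
Right-hand sides:
  c_0 = sigma^2 (1 + theta_1 psi_1) = 2 * (1 + (-0.054)(-0.841)) = 2 * 1.045414 = 2.090828
  c_1 = sigma^2 theta_1 = 2 * (-0.054) = -0.108
  c_2 = 0
Equations for k = 0 and k = 1 (AR order 1):
  gamma(0) = phi_1 gamma(1) + c_0
  gamma(1) = phi_1 gamma(0) + c_1
Substituting the second into the first: gamma(0) (1 - phi_1^2) = c_0 + phi_1 c_1, so
  gamma(0) = (c_0 + phi_1 c_1) / (1 - phi_1^2) = (2.090828 + (-0.787)(-0.108)) / (1 - (-0.787)^2) = 2.175824 / 0.380631 = 5.71636.
  gamma(1) = phi_1 gamma(0) + c_1 = (-0.787)(5.71636) + (-0.108) = -4.606776.
For k = 2 (> q): gamma(2) = phi_1 gamma(1) = (-0.787)(-4.606776) = 3.625532.
Therefore gamma(2) = 3.6255 (to 4 decimal places).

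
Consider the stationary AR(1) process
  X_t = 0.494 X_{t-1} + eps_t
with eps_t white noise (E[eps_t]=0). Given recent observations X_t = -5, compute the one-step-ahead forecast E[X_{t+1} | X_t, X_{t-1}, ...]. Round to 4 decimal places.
E[X_{t+1} \mid \mathcal F_t] = -2.4700

For an AR(p) model X_t = c + sum_i phi_i X_{t-i} + eps_t, the
one-step-ahead conditional mean is
  E[X_{t+1} | X_t, ...] = c + sum_i phi_i X_{t+1-i}.
Substitute known values:
  E[X_{t+1} | ...] = (0.494) * (-5)
                   = -2.4700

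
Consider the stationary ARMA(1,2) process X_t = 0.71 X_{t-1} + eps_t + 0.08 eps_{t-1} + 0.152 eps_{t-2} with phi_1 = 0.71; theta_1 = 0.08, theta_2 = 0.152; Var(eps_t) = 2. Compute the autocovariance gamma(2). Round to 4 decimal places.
\gamma(2) = 3.2588

Multiply the model equation by X_{t-k} and take expectations. With theta_0 = psi_0 = 1 and psi_j the MA(infinity) weights, this gives
  gamma(k) - sum_i phi_i gamma(k-i) = c_k,
  c_k = sigma^2 * sum_{j=k..q} theta_j psi_{j-k}   (c_k = 0 for k > q),
using gamma(-m) = gamma(m).
psi-weights needed (psi_j = theta_j + sum_i phi_i psi_{j-i}):
  psi_1 = theta_1 + phi_1 = 0.08 + (0.71) = 0.79
  psi_2 = theta_2 + phi_1 psi_1 = 0.152 + (0.71)(0.79) = 0.7129
Right-hand sides:
  c_0 = sigma^2 (1 + theta_1 psi_1 + theta_2 psi_2) = 2 * (1 + (0.08)(0.79) + (0.152)(0.7129)) = 2 * 1.171561 = 2.343122
  c_1 = sigma^2 (theta_1 + theta_2 psi_1) = 2 * (0.08 + (0.152)(0.79)) = 0.40016
  c_2 = sigma^2 theta_2 = 2 * (0.152) = 0.304
Equations for k = 0 and k = 1 (AR order 1):
  gamma(0) = phi_1 gamma(1) + c_0
  gamma(1) = phi_1 gamma(0) + c_1
Substituting the second into the first: gamma(0) (1 - phi_1^2) = c_0 + phi_1 c_1, so
  gamma(0) = (c_0 + phi_1 c_1) / (1 - phi_1^2) = (2.343122 + (0.71)(0.40016)) / (1 - (0.71)^2) = 2.627235 / 0.4959 = 5.297913.
  gamma(1) = phi_1 gamma(0) + c_1 = (0.71)(5.297913) + (0.40016) = 4.161678.
For k = 2: gamma(2) = phi_1 gamma(1) + c_2
  = (0.71)(4.161678) + (0.304) = 3.258792.
Therefore gamma(2) = 3.2588 (to 4 decimal places).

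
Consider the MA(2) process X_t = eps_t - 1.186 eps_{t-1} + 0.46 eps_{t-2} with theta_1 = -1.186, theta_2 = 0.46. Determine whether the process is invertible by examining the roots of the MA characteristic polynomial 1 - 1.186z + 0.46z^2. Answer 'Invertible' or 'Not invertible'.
\text{Invertible}

The MA(q) characteristic polynomial is P(z) = 1 - 1.186z + 0.46z^2.
Invertibility requires all roots to lie outside the unit circle, i.e. |z| > 1 for every root.
Set 1 + (-1.186) z + (0.46) z^2 = 0, i.e. a z^2 + b z + c = 0 with a = 0.46, b = -1.186, c = 1.
Discriminant D = b^2 - 4ac = (-1.186)^2 - 4*(0.46)*1 = 1.406596 - (1.84) = -0.433404.
D < 0, so the roots are the complex-conjugate pair z = (-b +/- i sqrt(-D)) / (2a) = 1.2891 +/- 0.7156i.
For a conjugate pair |z|^2 = z * conj(z) = (product of roots) = c/a = 1/(0.46) = 2.173913, so |z| = sqrt(2.173913) = 1.4744 for both roots.
Moduli of all roots: 1.4744, 1.4744.
All moduli strictly greater than 1? Yes.
Verdict: Invertible.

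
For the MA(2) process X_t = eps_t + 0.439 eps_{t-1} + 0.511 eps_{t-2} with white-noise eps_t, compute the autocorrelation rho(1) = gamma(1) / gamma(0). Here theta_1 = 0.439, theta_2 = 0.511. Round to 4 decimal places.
\rho(1) = 0.4563

For an MA(q) process with theta_0 = 1, the autocovariance is
  gamma(k) = sigma^2 * sum_{i=0..q-k} theta_i * theta_{i+k},
and rho(k) = gamma(k) / gamma(0). Sigma^2 cancels.
  numerator   = (1)*(0.439) + (0.439)*(0.511) = 0.663329.
  denominator = (1)^2 + (0.439)^2 + (0.511)^2 = 1.453842.
  rho(1) = 0.663329 / 1.453842 = 0.4563.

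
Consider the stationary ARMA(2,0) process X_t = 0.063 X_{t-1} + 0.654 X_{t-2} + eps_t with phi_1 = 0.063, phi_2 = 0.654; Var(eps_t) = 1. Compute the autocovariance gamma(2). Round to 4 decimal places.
\gamma(2) = 1.2027

Multiply the model equation by X_{t-k} and take expectations. With theta_0 = psi_0 = 1 and psi_j the MA(infinity) weights, this gives
  gamma(k) - sum_i phi_i gamma(k-i) = c_k,
  c_k = sigma^2 * sum_{j=k..q} theta_j psi_{j-k}   (c_k = 0 for k > q),
using gamma(-m) = gamma(m).
Pure AR (q = 0): c_0 = sigma^2 = 1, c_k = 0 for k >= 1.
Equations for k = 0, 1, 2 (AR order 2, c_2 = 0):
  (E0) gamma(0) = phi_1 gamma(1) + phi_2 gamma(2) + c_0
  (E1) gamma(1) = phi_1 gamma(0) + phi_2 gamma(1) + c_1
  (E2) gamma(2) = phi_1 gamma(1) + phi_2 gamma(0)
From (E1): gamma(1) = A gamma(0) + B with
  A = phi_1 / (1 - phi_2) = 0.063 / 0.346 = 0.182081,   B = c_1 / (1 - phi_2) = 0 / 0.346 = 0.
Insert (E2) into (E0): gamma(0) (1 - phi_2^2) = phi_1 (1 + phi_2) gamma(1) + c_0.
  phi_1 (1 + phi_2) = (0.063)(1.654) = 0.104202,   1 - phi_2^2 = 0.572284.
Replace gamma(1) by A gamma(0) + B and collect gamma(0):
  gamma(0) [0.572284 - (0.104202)(0.182081)] = c_0 = 1
  gamma(0) * 0.553311 = 1
  gamma(0) = 1 / 0.553311 = 1.807303.
  gamma(1) = A gamma(0) = (0.182081)(1.807303) = 0.329075.
  gamma(2) = phi_1 gamma(1) + phi_2 gamma(0) = (0.063)(0.329075) + (0.654)(1.807303) = 1.202708.
Therefore gamma(2) = 1.2027 (to 4 decimal places).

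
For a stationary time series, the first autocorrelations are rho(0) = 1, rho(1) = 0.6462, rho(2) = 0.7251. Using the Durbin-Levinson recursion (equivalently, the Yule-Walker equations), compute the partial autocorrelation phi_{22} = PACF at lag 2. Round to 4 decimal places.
\phi_{22} = 0.5280

The PACF at lag k is phi_{kk}, the last component of the solution
to the Yule-Walker system G_k phi = r_k where
  (G_k)_{ij} = rho(|i - j|), (r_k)_i = rho(i), i,j = 1..k.
Equivalently, Durbin-Levinson gives phi_{kk} iteratively:
  phi_{11} = rho(1)
  phi_{kk} = [rho(k) - sum_{j=1..k-1} phi_{k-1,j} rho(k-j)]
            / [1 - sum_{j=1..k-1} phi_{k-1,j} rho(j)],
  phi_{k,j} = phi_{k-1,j} - phi_{kk} phi_{k-1,k-j},  j = 1..k-1.
Step k = 1:
  phi_11 = rho(1) = 0.6462.
Step k = 2:
  phi_22 = [rho(2) - phi_11 rho(1)] / [1 - phi_11 rho(1)] = [0.7251 - (0.6462)(0.6462)] / [1 - (0.6462)(0.6462)]
         = 0.30752556 / 0.58242556 = 0.528.
Therefore phi_{22} = 0.5280.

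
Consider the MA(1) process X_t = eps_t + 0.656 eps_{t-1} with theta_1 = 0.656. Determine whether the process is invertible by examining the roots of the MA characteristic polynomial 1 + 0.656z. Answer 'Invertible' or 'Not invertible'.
\text{Invertible}

The MA(q) characteristic polynomial is P(z) = 1 + 0.656z.
Invertibility requires all roots to lie outside the unit circle, i.e. |z| > 1 for every root.
This is linear in z: 1 + (0.656) z = 0  =>  z = -1/(0.656) = -1.52439,  |z| = 1.52439.
Moduli of all roots: 1.5244.
All moduli strictly greater than 1? Yes.
Verdict: Invertible.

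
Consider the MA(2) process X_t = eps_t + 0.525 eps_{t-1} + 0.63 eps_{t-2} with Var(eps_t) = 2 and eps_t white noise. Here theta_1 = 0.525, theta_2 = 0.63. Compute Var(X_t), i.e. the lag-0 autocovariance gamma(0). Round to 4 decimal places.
\gamma(0) = 3.3451

For an MA(q) process X_t = eps_t + sum_i theta_i eps_{t-i} with
Var(eps_t) = sigma^2, the variance is
  gamma(0) = sigma^2 * (1 + sum_i theta_i^2).
  sum_i theta_i^2 = (0.525)^2 + (0.63)^2 = 0.275625 + 0.3969 = 0.672525.
  gamma(0) = 2 * (1 + 0.672525) = 2 * 1.672525 = 3.34505, which rounds to 3.3451.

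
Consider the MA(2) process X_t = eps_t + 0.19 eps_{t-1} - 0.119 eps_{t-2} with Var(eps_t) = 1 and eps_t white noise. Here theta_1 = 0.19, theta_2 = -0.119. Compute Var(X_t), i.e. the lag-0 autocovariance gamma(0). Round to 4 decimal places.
\gamma(0) = 1.0503

For an MA(q) process X_t = eps_t + sum_i theta_i eps_{t-i} with
Var(eps_t) = sigma^2, the variance is
  gamma(0) = sigma^2 * (1 + sum_i theta_i^2).
  sum_i theta_i^2 = (0.19)^2 + (-0.119)^2 = 0.0361 + 0.014161 = 0.050261.
  gamma(0) = 1 * (1 + 0.050261) = 1 * 1.050261 = 1.050261, which rounds to 1.0503.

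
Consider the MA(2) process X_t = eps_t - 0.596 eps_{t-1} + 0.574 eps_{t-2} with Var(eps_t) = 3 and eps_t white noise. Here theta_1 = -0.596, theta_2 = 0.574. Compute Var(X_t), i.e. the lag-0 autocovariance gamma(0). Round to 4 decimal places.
\gamma(0) = 5.0541

For an MA(q) process X_t = eps_t + sum_i theta_i eps_{t-i} with
Var(eps_t) = sigma^2, the variance is
  gamma(0) = sigma^2 * (1 + sum_i theta_i^2).
  sum_i theta_i^2 = (-0.596)^2 + (0.574)^2 = 0.355216 + 0.329476 = 0.684692.
  gamma(0) = 3 * (1 + 0.684692) = 3 * 1.684692 = 5.054076, which rounds to 5.0541.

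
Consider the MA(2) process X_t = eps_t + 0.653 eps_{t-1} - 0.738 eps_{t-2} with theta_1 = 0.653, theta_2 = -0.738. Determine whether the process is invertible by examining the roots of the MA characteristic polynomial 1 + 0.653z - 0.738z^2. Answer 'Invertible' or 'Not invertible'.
\text{Not invertible}

The MA(q) characteristic polynomial is P(z) = 1 + 0.653z - 0.738z^2.
Invertibility requires all roots to lie outside the unit circle, i.e. |z| > 1 for every root.
Set 1 + (0.653) z + (-0.738) z^2 = 0, i.e. a z^2 + b z + c = 0 with a = -0.738, b = 0.653, c = 1.
Discriminant D = b^2 - 4ac = (0.653)^2 - 4*(-0.738)*1 = 0.426409 - (-2.952) = 3.378409.
D >= 0, so the roots are real: z = (-b +/- sqrt(D)) / (2a) = (-0.653 +/- 1.838045) / (-1.476).
  z_1 = (-0.653 + 1.838045) / (-1.476) = -0.8029,   |z_1| = 0.8029.
  z_2 = (-0.653 - 1.838045) / (-1.476) = 1.6877,   |z_2| = 1.6877.
Moduli of all roots: 0.8029, 1.6877.
All moduli strictly greater than 1? No.
Verdict: Not invertible.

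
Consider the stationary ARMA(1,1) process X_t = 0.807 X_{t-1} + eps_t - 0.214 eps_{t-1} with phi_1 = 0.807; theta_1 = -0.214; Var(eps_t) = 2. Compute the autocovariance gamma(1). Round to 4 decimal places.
\gamma(1) = 2.8134

Multiply the model equation by X_{t-k} and take expectations. With theta_0 = psi_0 = 1 and psi_j the MA(infinity) weights, this gives
  gamma(k) - sum_i phi_i gamma(k-i) = c_k,
  c_k = sigma^2 * sum_{j=k..q} theta_j psi_{j-k}   (c_k = 0 for k > q),
using gamma(-m) = gamma(m).
psi-weights needed (psi_j = theta_j + sum_i phi_i psi_{j-i}):
  psi_1 = theta_1 + phi_1 = -0.214 + (0.807) = 0.593
Right-hand sides:
  c_0 = sigma^2 (1 + theta_1 psi_1) = 2 * (1 + (-0.214)(0.593)) = 2 * 0.873098 = 1.746196
  c_1 = sigma^2 theta_1 = 2 * (-0.214) = -0.428
  c_2 = 0
Equations for k = 0 and k = 1 (AR order 1):
  gamma(0) = phi_1 gamma(1) + c_0
  gamma(1) = phi_1 gamma(0) + c_1
Substituting the second into the first: gamma(0) (1 - phi_1^2) = c_0 + phi_1 c_1, so
  gamma(0) = (c_0 + phi_1 c_1) / (1 - phi_1^2) = (1.746196 + (0.807)(-0.428)) / (1 - (0.807)^2) = 1.4008 / 0.348751 = 4.016619.
  gamma(1) = phi_1 gamma(0) + c_1 = (0.807)(4.016619) + (-0.428) = 2.813412.
Therefore gamma(1) = 2.8134 (to 4 decimal places).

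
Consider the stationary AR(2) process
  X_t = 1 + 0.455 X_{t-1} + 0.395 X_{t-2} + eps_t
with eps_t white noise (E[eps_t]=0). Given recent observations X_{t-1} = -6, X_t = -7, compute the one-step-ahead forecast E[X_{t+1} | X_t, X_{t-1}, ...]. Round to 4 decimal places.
E[X_{t+1} \mid \mathcal F_t] = -4.5550

For an AR(p) model X_t = c + sum_i phi_i X_{t-i} + eps_t, the
one-step-ahead conditional mean is
  E[X_{t+1} | X_t, ...] = c + sum_i phi_i X_{t+1-i}.
Substitute known values:
  E[X_{t+1} | ...] = 1 + (0.455) * (-7) + (0.395) * (-6)
                   = -4.5550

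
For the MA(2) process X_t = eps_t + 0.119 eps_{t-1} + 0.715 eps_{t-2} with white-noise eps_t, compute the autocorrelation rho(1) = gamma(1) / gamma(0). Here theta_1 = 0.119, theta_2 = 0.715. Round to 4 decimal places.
\rho(1) = 0.1338

For an MA(q) process with theta_0 = 1, the autocovariance is
  gamma(k) = sigma^2 * sum_{i=0..q-k} theta_i * theta_{i+k},
and rho(k) = gamma(k) / gamma(0). Sigma^2 cancels.
  numerator   = (1)*(0.119) + (0.119)*(0.715) = 0.204085.
  denominator = (1)^2 + (0.119)^2 + (0.715)^2 = 1.525386.
  rho(1) = 0.204085 / 1.525386 = 0.1338.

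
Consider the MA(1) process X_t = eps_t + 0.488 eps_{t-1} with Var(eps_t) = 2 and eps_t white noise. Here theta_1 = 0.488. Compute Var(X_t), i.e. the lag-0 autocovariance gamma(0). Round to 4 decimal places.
\gamma(0) = 2.4763

For an MA(q) process X_t = eps_t + sum_i theta_i eps_{t-i} with
Var(eps_t) = sigma^2, the variance is
  gamma(0) = sigma^2 * (1 + sum_i theta_i^2).
  sum_i theta_i^2 = (0.488)^2 = 0.238144.
  gamma(0) = 2 * (1 + 0.238144) = 2 * 1.238144 = 2.476288, which rounds to 2.4763.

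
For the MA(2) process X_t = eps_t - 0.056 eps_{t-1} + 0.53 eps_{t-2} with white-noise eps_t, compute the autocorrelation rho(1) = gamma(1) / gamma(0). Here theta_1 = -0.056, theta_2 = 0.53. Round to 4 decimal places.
\rho(1) = -0.0667

For an MA(q) process with theta_0 = 1, the autocovariance is
  gamma(k) = sigma^2 * sum_{i=0..q-k} theta_i * theta_{i+k},
and rho(k) = gamma(k) / gamma(0). Sigma^2 cancels.
  numerator   = (1)*(-0.056) + (-0.056)*(0.53) = -0.08568.
  denominator = (1)^2 + (-0.056)^2 + (0.53)^2 = 1.284036.
  rho(1) = -0.08568 / 1.284036 = -0.0667.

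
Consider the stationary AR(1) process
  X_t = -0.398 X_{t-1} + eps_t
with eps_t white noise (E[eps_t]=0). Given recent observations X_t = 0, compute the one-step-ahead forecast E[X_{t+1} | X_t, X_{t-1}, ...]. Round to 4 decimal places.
E[X_{t+1} \mid \mathcal F_t] = 0.0000

For an AR(p) model X_t = c + sum_i phi_i X_{t-i} + eps_t, the
one-step-ahead conditional mean is
  E[X_{t+1} | X_t, ...] = c + sum_i phi_i X_{t+1-i}.
Substitute known values:
  E[X_{t+1} | ...] = (-0.398) * (0)
                   = 0.0000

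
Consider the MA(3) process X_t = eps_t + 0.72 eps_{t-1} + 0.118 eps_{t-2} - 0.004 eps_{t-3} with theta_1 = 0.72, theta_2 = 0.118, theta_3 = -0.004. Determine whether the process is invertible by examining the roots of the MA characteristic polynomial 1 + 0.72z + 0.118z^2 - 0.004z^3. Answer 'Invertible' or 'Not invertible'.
\text{Invertible}

The MA(q) characteristic polynomial is P(z) = 1 + 0.72z + 0.118z^2 - 0.004z^3.
Invertibility requires all roots to lie outside the unit circle, i.e. |z| > 1 for every root.
Degree 3: look for a simple real root z0 first, then factor out (1 - z/z0) and solve the remaining quadratic.
Testing z0 = -2.5: P(-2.5) = 1 + (0.72)(-2.5) + (0.118)(-2.5)^2 + (-0.004)(-2.5)^3
  = 1 + (-1.8) + (0.7375) + (0.0625) = 0.  So z_0 = -2.5 is a root, |z_0| = 2.5.
Divide out the factor (1 + 0.4 z) = (1 - z/z0) (since 1/z0 = -0.4):
  P(z) = (1 + 0.4 z)(1 + (0.32) z + (-0.01) z^2)
  [check: z-coef 0.32 - (-0.4) = 0.72; z^2-coef -0.01 - (-0.4)(0.32) = 0.118; z^3-coef -(-0.4)(-0.01) = -0.004.]
Remaining roots from the quadratic factor 1 + (0.32) z + (-0.01) z^2:
  Set 1 + (0.32) z + (-0.01) z^2 = 0, i.e. a z^2 + b z + c = 0 with a = -0.01, b = 0.32, c = 1.
  Discriminant D = b^2 - 4ac = (0.32)^2 - 4*(-0.01)*1 = 0.1024 - (-0.04) = 0.1424.
  D >= 0, so the roots are real: z = (-b +/- sqrt(D)) / (2a) = (-0.32 +/- 0.377359) / (-0.02).
    z_1 = (-0.32 + 0.377359) / (-0.02) = -2.868,   |z_1| = 2.868.
    z_2 = (-0.32 - 0.377359) / (-0.02) = 34.868,   |z_2| = 34.868.
Moduli of all roots: 2.5000, 2.8680, 34.8680.
All moduli strictly greater than 1? Yes.
Verdict: Invertible.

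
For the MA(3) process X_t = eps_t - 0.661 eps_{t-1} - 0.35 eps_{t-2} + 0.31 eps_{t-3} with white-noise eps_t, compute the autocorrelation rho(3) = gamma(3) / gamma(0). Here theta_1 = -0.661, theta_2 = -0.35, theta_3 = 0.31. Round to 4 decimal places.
\rho(3) = 0.1873

For an MA(q) process with theta_0 = 1, the autocovariance is
  gamma(k) = sigma^2 * sum_{i=0..q-k} theta_i * theta_{i+k},
and rho(k) = gamma(k) / gamma(0). Sigma^2 cancels.
  numerator   = (1)*(0.31) = 0.31.
  denominator = (1)^2 + (-0.661)^2 + (-0.35)^2 + (0.31)^2 = 1.655521.
  rho(3) = 0.31 / 1.655521 = 0.1873.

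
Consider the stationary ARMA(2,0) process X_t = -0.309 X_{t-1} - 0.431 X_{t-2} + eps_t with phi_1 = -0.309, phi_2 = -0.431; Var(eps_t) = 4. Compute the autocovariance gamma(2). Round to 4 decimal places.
\gamma(2) = -1.8771

Multiply the model equation by X_{t-k} and take expectations. With theta_0 = psi_0 = 1 and psi_j the MA(infinity) weights, this gives
  gamma(k) - sum_i phi_i gamma(k-i) = c_k,
  c_k = sigma^2 * sum_{j=k..q} theta_j psi_{j-k}   (c_k = 0 for k > q),
using gamma(-m) = gamma(m).
Pure AR (q = 0): c_0 = sigma^2 = 4, c_k = 0 for k >= 1.
Equations for k = 0, 1, 2 (AR order 2, c_2 = 0):
  (E0) gamma(0) = phi_1 gamma(1) + phi_2 gamma(2) + c_0
  (E1) gamma(1) = phi_1 gamma(0) + phi_2 gamma(1) + c_1
  (E2) gamma(2) = phi_1 gamma(1) + phi_2 gamma(0)
From (E1): gamma(1) = A gamma(0) + B with
  A = phi_1 / (1 - phi_2) = -0.309 / 1.431 = -0.215933,   B = c_1 / (1 - phi_2) = 0 / 1.431 = 0.
Insert (E2) into (E0): gamma(0) (1 - phi_2^2) = phi_1 (1 + phi_2) gamma(1) + c_0.
  phi_1 (1 + phi_2) = (-0.309)(0.569) = -0.175821,   1 - phi_2^2 = 0.814239.
Replace gamma(1) by A gamma(0) + B and collect gamma(0):
  gamma(0) [0.814239 - (-0.175821)(-0.215933)] = c_0 = 4
  gamma(0) * 0.776273 = 4
  gamma(0) = 4 / 0.776273 = 5.152823.
  gamma(1) = A gamma(0) = (-0.215933)(5.152823) = -1.112664.
  gamma(2) = phi_1 gamma(1) + phi_2 gamma(0) = (-0.309)(-1.112664) + (-0.431)(5.152823) = -1.877054.
Therefore gamma(2) = -1.8771 (to 4 decimal places).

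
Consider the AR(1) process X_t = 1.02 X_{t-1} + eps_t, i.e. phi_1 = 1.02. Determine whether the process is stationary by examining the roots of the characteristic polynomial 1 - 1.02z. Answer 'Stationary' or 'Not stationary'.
\text{Not stationary}

The AR(p) characteristic polynomial is P(z) = 1 - 1.02z.
Stationarity requires all roots to lie outside the unit circle, i.e. |z| > 1 for every root.
This is linear in z: 1 + (-1.02) z = 0  =>  z = -1/(-1.02) = 0.980392,  |z| = 0.980392.
Moduli of all roots: 0.9804.
All moduli strictly greater than 1? No.
Verdict: Not stationary.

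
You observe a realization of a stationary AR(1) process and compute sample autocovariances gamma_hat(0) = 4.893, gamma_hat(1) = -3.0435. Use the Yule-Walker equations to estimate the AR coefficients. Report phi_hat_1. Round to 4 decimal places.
\hat\phi_{1} = -0.6220

The Yule-Walker equations for an AR(p) process read, in matrix form,
  Gamma_p phi = r_p,   with   (Gamma_p)_{ij} = gamma(|i - j|),
                       (r_p)_i = gamma(i),   i,j = 1..p.
Substitute the sample gammas (Toeplitz matrix and right-hand side of size 1):
  Gamma_p = [[4.893]]
  r_p     = [-3.0435]
With p = 1 this is the single equation gamma(0) phi_1 = gamma(1):
  phi_hat_1 = gamma(1) / gamma(0) = -3.0435 / 4.893 = -0.6220.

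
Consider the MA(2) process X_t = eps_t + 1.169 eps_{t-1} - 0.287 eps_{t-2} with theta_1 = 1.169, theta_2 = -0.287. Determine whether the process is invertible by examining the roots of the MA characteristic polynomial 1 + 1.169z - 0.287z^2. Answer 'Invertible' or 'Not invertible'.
\text{Not invertible}

The MA(q) characteristic polynomial is P(z) = 1 + 1.169z - 0.287z^2.
Invertibility requires all roots to lie outside the unit circle, i.e. |z| > 1 for every root.
Set 1 + (1.169) z + (-0.287) z^2 = 0, i.e. a z^2 + b z + c = 0 with a = -0.287, b = 1.169, c = 1.
Discriminant D = b^2 - 4ac = (1.169)^2 - 4*(-0.287)*1 = 1.366561 - (-1.148) = 2.514561.
D >= 0, so the roots are real: z = (-b +/- sqrt(D)) / (2a) = (-1.169 +/- 1.585737) / (-0.574).
  z_1 = (-1.169 + 1.585737) / (-0.574) = -0.726,   |z_1| = 0.726.
  z_2 = (-1.169 - 1.585737) / (-0.574) = 4.7992,   |z_2| = 4.7992.
Moduli of all roots: 0.7260, 4.7992.
All moduli strictly greater than 1? No.
Verdict: Not invertible.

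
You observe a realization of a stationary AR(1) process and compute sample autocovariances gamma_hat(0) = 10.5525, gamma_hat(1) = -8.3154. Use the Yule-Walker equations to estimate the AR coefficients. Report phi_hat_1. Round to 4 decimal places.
\hat\phi_{1} = -0.7880

The Yule-Walker equations for an AR(p) process read, in matrix form,
  Gamma_p phi = r_p,   with   (Gamma_p)_{ij} = gamma(|i - j|),
                       (r_p)_i = gamma(i),   i,j = 1..p.
Substitute the sample gammas (Toeplitz matrix and right-hand side of size 1):
  Gamma_p = [[10.5525]]
  r_p     = [-8.3154]
With p = 1 this is the single equation gamma(0) phi_1 = gamma(1):
  phi_hat_1 = gamma(1) / gamma(0) = -8.3154 / 10.5525 = -0.7880.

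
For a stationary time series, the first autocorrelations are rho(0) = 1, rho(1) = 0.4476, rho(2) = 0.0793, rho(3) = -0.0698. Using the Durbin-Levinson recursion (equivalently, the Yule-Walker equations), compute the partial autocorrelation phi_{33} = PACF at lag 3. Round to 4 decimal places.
\phi_{33} = -0.0549

The PACF at lag k is phi_{kk}, the last component of the solution
to the Yule-Walker system G_k phi = r_k where
  (G_k)_{ij} = rho(|i - j|), (r_k)_i = rho(i), i,j = 1..k.
Equivalently, Durbin-Levinson gives phi_{kk} iteratively:
  phi_{11} = rho(1)
  phi_{kk} = [rho(k) - sum_{j=1..k-1} phi_{k-1,j} rho(k-j)]
            / [1 - sum_{j=1..k-1} phi_{k-1,j} rho(j)],
  phi_{k,j} = phi_{k-1,j} - phi_{kk} phi_{k-1,k-j},  j = 1..k-1.
Step k = 1:
  phi_11 = rho(1) = 0.4476.
Step k = 2:
  phi_22 = [rho(2) - phi_11 rho(1)] / [1 - phi_11 rho(1)] = [0.0793 - (0.4476)(0.4476)] / [1 - (0.4476)(0.4476)]
         = -0.12104576 / 0.79965424 = -0.151373.
  Update: phi_21 = phi_11 - phi_22 phi_11 = 0.4476 - (-0.151373)(0.4476) = 0.515354.
Step k = 3:
  phi_33 = [rho(3) - phi_21 rho(2) - phi_22 rho(1)] / [1 - phi_21 rho(1) - phi_22 rho(2)]
    numerator   = -0.0698 - (0.515354)(0.0793) - (-0.151373)(0.4476) = -0.04291322
    denominator = 1 - (0.515354)(0.4476) - (-0.151373)(0.0793) = 0.78133123
  phi_33 = -0.04291322 / 0.78133123 = -0.0549.
Therefore phi_{33} = -0.0549.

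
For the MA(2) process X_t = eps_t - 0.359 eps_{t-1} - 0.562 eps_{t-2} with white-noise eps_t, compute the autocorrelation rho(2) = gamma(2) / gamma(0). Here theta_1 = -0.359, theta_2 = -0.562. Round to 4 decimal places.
\rho(2) = -0.3890

For an MA(q) process with theta_0 = 1, the autocovariance is
  gamma(k) = sigma^2 * sum_{i=0..q-k} theta_i * theta_{i+k},
and rho(k) = gamma(k) / gamma(0). Sigma^2 cancels.
  numerator   = (1)*(-0.562) = -0.562.
  denominator = (1)^2 + (-0.359)^2 + (-0.562)^2 = 1.444725.
  rho(2) = -0.562 / 1.444725 = -0.3890.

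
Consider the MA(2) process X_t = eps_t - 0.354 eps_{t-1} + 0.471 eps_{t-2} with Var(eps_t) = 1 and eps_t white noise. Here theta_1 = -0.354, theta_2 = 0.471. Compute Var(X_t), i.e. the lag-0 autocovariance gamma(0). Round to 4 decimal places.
\gamma(0) = 1.3472

For an MA(q) process X_t = eps_t + sum_i theta_i eps_{t-i} with
Var(eps_t) = sigma^2, the variance is
  gamma(0) = sigma^2 * (1 + sum_i theta_i^2).
  sum_i theta_i^2 = (-0.354)^2 + (0.471)^2 = 0.125316 + 0.221841 = 0.347157.
  gamma(0) = 1 * (1 + 0.347157) = 1 * 1.347157 = 1.347157, which rounds to 1.3472.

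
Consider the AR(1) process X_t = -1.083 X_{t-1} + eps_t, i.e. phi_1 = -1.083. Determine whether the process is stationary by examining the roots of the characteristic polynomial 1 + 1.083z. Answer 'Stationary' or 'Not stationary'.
\text{Not stationary}

The AR(p) characteristic polynomial is P(z) = 1 + 1.083z.
Stationarity requires all roots to lie outside the unit circle, i.e. |z| > 1 for every root.
This is linear in z: 1 + (1.083) z = 0  =>  z = -1/(1.083) = -0.923361,  |z| = 0.923361.
Moduli of all roots: 0.9234.
All moduli strictly greater than 1? No.
Verdict: Not stationary.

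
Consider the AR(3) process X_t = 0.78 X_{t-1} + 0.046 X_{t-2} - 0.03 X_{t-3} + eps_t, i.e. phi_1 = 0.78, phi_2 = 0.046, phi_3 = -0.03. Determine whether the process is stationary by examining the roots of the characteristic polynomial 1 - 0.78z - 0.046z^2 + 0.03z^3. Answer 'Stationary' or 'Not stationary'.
\text{Stationary}

The AR(p) characteristic polynomial is P(z) = 1 - 0.78z - 0.046z^2 + 0.03z^3.
Stationarity requires all roots to lie outside the unit circle, i.e. |z| > 1 for every root.
Degree 3: look for a simple real root z0 first, then factor out (1 - z/z0) and solve the remaining quadratic.
Testing z0 = -5: P(-5) = 1 + (-0.78)(-5) + (-0.046)(-5)^2 + (0.03)(-5)^3
  = 1 + (3.9) + (-1.15) + (-3.75) = 0.  So z_0 = -5 is a root, |z_0| = 5.
Divide out the factor (1 + 0.2 z) = (1 - z/z0) (since 1/z0 = -0.2):
  P(z) = (1 + 0.2 z)(1 + (-0.98) z + (0.15) z^2)
  [check: z-coef -0.98 - (-0.2) = -0.78; z^2-coef 0.15 - (-0.2)(-0.98) = -0.046; z^3-coef -(-0.2)(0.15) = 0.03.]
Remaining roots from the quadratic factor 1 + (-0.98) z + (0.15) z^2:
  Set 1 + (-0.98) z + (0.15) z^2 = 0, i.e. a z^2 + b z + c = 0 with a = 0.15, b = -0.98, c = 1.
  Discriminant D = b^2 - 4ac = (-0.98)^2 - 4*(0.15)*1 = 0.9604 - (0.6) = 0.3604.
  D >= 0, so the roots are real: z = (-b +/- sqrt(D)) / (2a) = (0.98 +/- 0.600333) / (0.3).
    z_1 = (0.98 + 0.600333) / (0.3) = 5.2678,   |z_1| = 5.2678.
    z_2 = (0.98 - 0.600333) / (0.3) = 1.2656,   |z_2| = 1.2656.
Moduli of all roots: 5.0000, 5.2678, 1.2656.
All moduli strictly greater than 1? Yes.
Verdict: Stationary.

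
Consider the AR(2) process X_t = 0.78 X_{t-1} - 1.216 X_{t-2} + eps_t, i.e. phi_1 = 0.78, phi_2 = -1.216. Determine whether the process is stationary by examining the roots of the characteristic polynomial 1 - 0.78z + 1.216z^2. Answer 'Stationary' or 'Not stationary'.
\text{Not stationary}

The AR(p) characteristic polynomial is P(z) = 1 - 0.78z + 1.216z^2.
Stationarity requires all roots to lie outside the unit circle, i.e. |z| > 1 for every root.
Set 1 + (-0.78) z + (1.216) z^2 = 0, i.e. a z^2 + b z + c = 0 with a = 1.216, b = -0.78, c = 1.
Discriminant D = b^2 - 4ac = (-0.78)^2 - 4*(1.216)*1 = 0.6084 - (4.864) = -4.2556.
D < 0, so the roots are the complex-conjugate pair z = (-b +/- i sqrt(-D)) / (2a) = 0.3207 +/- 0.8482i.
For a conjugate pair |z|^2 = z * conj(z) = (product of roots) = c/a = 1/(1.216) = 0.822368, so |z| = sqrt(0.822368) = 0.9068 for both roots.
Moduli of all roots: 0.9068, 0.9068.
All moduli strictly greater than 1? No.
Verdict: Not stationary.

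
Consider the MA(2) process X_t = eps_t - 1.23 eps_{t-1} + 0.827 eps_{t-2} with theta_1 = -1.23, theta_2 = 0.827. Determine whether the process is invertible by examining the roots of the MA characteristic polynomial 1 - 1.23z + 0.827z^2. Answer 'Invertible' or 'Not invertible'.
\text{Invertible}

The MA(q) characteristic polynomial is P(z) = 1 - 1.23z + 0.827z^2.
Invertibility requires all roots to lie outside the unit circle, i.e. |z| > 1 for every root.
Set 1 + (-1.23) z + (0.827) z^2 = 0, i.e. a z^2 + b z + c = 0 with a = 0.827, b = -1.23, c = 1.
Discriminant D = b^2 - 4ac = (-1.23)^2 - 4*(0.827)*1 = 1.5129 - (3.308) = -1.7951.
D < 0, so the roots are the complex-conjugate pair z = (-b +/- i sqrt(-D)) / (2a) = 0.7437 +/- 0.81i.
For a conjugate pair |z|^2 = z * conj(z) = (product of roots) = c/a = 1/(0.827) = 1.20919, so |z| = sqrt(1.20919) = 1.0996 for both roots.
Moduli of all roots: 1.0996, 1.0996.
All moduli strictly greater than 1? Yes.
Verdict: Invertible.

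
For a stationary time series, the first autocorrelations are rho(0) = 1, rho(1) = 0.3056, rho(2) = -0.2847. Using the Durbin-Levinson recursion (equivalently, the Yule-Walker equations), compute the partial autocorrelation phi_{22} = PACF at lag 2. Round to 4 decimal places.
\phi_{22} = -0.4170

The PACF at lag k is phi_{kk}, the last component of the solution
to the Yule-Walker system G_k phi = r_k where
  (G_k)_{ij} = rho(|i - j|), (r_k)_i = rho(i), i,j = 1..k.
Equivalently, Durbin-Levinson gives phi_{kk} iteratively:
  phi_{11} = rho(1)
  phi_{kk} = [rho(k) - sum_{j=1..k-1} phi_{k-1,j} rho(k-j)]
            / [1 - sum_{j=1..k-1} phi_{k-1,j} rho(j)],
  phi_{k,j} = phi_{k-1,j} - phi_{kk} phi_{k-1,k-j},  j = 1..k-1.
Step k = 1:
  phi_11 = rho(1) = 0.3056.
Step k = 2:
  phi_22 = [rho(2) - phi_11 rho(1)] / [1 - phi_11 rho(1)] = [-0.2847 - (0.3056)(0.3056)] / [1 - (0.3056)(0.3056)]
         = -0.37809136 / 0.90660864 = -0.417.
Therefore phi_{22} = -0.4170.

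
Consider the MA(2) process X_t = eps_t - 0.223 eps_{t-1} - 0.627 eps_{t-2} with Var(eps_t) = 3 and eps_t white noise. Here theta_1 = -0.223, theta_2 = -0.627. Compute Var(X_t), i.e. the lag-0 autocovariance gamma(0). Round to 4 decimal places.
\gamma(0) = 4.3286

For an MA(q) process X_t = eps_t + sum_i theta_i eps_{t-i} with
Var(eps_t) = sigma^2, the variance is
  gamma(0) = sigma^2 * (1 + sum_i theta_i^2).
  sum_i theta_i^2 = (-0.223)^2 + (-0.627)^2 = 0.049729 + 0.393129 = 0.442858.
  gamma(0) = 3 * (1 + 0.442858) = 3 * 1.442858 = 4.328574, which rounds to 4.3286.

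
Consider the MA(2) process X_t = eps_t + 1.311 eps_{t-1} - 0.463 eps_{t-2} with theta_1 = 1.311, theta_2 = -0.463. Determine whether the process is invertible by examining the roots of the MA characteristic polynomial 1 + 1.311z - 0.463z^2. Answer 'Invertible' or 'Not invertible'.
\text{Not invertible}

The MA(q) characteristic polynomial is P(z) = 1 + 1.311z - 0.463z^2.
Invertibility requires all roots to lie outside the unit circle, i.e. |z| > 1 for every root.
Set 1 + (1.311) z + (-0.463) z^2 = 0, i.e. a z^2 + b z + c = 0 with a = -0.463, b = 1.311, c = 1.
Discriminant D = b^2 - 4ac = (1.311)^2 - 4*(-0.463)*1 = 1.718721 - (-1.852) = 3.570721.
D >= 0, so the roots are real: z = (-b +/- sqrt(D)) / (2a) = (-1.311 +/- 1.889635) / (-0.926).
  z_1 = (-1.311 + 1.889635) / (-0.926) = -0.6249,   |z_1| = 0.6249.
  z_2 = (-1.311 - 1.889635) / (-0.926) = 3.4564,   |z_2| = 3.4564.
Moduli of all roots: 0.6249, 3.4564.
All moduli strictly greater than 1? No.
Verdict: Not invertible.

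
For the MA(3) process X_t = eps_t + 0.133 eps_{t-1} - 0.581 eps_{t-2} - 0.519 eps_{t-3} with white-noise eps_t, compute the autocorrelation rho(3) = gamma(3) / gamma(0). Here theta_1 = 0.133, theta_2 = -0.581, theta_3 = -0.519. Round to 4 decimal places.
\rho(3) = -0.3195

For an MA(q) process with theta_0 = 1, the autocovariance is
  gamma(k) = sigma^2 * sum_{i=0..q-k} theta_i * theta_{i+k},
and rho(k) = gamma(k) / gamma(0). Sigma^2 cancels.
  numerator   = (1)*(-0.519) = -0.519.
  denominator = (1)^2 + (0.133)^2 + (-0.581)^2 + (-0.519)^2 = 1.624611.
  rho(3) = -0.519 / 1.624611 = -0.3195.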